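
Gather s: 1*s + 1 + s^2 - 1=s^2 + s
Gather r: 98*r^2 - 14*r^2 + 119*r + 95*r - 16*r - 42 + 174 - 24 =84*r^2 + 198*r + 108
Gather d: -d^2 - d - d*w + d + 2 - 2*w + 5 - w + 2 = -d^2 - d*w - 3*w + 9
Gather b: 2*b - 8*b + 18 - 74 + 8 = -6*b - 48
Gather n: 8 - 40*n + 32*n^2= 32*n^2 - 40*n + 8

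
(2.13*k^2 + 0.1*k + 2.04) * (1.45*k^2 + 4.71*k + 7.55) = 3.0885*k^4 + 10.1773*k^3 + 19.5105*k^2 + 10.3634*k + 15.402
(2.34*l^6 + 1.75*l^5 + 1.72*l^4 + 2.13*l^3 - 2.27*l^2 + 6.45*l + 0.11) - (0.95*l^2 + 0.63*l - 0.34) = 2.34*l^6 + 1.75*l^5 + 1.72*l^4 + 2.13*l^3 - 3.22*l^2 + 5.82*l + 0.45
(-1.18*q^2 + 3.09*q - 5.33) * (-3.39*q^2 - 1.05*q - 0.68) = 4.0002*q^4 - 9.2361*q^3 + 15.6266*q^2 + 3.4953*q + 3.6244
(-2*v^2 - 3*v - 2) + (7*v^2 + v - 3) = 5*v^2 - 2*v - 5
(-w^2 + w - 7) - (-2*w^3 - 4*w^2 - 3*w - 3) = 2*w^3 + 3*w^2 + 4*w - 4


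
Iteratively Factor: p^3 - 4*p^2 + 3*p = (p - 3)*(p^2 - p) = (p - 3)*(p - 1)*(p)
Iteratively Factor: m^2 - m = (m - 1)*(m)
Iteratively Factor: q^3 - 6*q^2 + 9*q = (q)*(q^2 - 6*q + 9) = q*(q - 3)*(q - 3)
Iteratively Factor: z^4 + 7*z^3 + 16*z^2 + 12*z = (z + 2)*(z^3 + 5*z^2 + 6*z) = (z + 2)*(z + 3)*(z^2 + 2*z) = (z + 2)^2*(z + 3)*(z)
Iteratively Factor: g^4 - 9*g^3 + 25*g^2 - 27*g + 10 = (g - 2)*(g^3 - 7*g^2 + 11*g - 5) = (g - 2)*(g - 1)*(g^2 - 6*g + 5) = (g - 2)*(g - 1)^2*(g - 5)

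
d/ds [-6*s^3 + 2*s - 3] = 2 - 18*s^2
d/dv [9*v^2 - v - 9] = 18*v - 1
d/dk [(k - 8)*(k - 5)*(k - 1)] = 3*k^2 - 28*k + 53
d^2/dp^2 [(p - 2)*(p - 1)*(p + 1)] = 6*p - 4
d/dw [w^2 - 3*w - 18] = 2*w - 3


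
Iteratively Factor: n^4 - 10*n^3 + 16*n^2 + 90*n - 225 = (n - 3)*(n^3 - 7*n^2 - 5*n + 75) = (n - 5)*(n - 3)*(n^2 - 2*n - 15) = (n - 5)^2*(n - 3)*(n + 3)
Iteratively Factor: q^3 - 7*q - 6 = (q + 1)*(q^2 - q - 6) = (q + 1)*(q + 2)*(q - 3)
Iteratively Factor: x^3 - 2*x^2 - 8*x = (x + 2)*(x^2 - 4*x) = (x - 4)*(x + 2)*(x)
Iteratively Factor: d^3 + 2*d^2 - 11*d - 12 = (d + 1)*(d^2 + d - 12) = (d + 1)*(d + 4)*(d - 3)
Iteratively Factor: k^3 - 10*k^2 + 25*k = (k - 5)*(k^2 - 5*k) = k*(k - 5)*(k - 5)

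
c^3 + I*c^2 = c^2*(c + I)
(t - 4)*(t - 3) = t^2 - 7*t + 12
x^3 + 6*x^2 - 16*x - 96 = (x - 4)*(x + 4)*(x + 6)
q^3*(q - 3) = q^4 - 3*q^3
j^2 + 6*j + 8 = (j + 2)*(j + 4)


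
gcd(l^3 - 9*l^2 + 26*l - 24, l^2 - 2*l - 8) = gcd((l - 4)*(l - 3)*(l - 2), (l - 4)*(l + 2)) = l - 4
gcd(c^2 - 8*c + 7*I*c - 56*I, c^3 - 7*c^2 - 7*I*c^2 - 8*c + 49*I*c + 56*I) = c - 8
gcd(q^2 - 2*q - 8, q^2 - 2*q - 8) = q^2 - 2*q - 8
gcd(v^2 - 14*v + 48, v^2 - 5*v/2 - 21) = v - 6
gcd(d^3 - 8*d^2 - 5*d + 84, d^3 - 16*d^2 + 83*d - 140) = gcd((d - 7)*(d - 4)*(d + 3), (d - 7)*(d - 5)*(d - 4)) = d^2 - 11*d + 28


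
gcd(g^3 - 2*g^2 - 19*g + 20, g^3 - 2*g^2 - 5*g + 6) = g - 1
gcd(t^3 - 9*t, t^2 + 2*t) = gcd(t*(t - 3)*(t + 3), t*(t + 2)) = t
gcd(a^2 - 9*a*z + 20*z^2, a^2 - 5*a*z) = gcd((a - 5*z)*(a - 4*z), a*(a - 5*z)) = -a + 5*z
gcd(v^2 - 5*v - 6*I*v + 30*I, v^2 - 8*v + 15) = v - 5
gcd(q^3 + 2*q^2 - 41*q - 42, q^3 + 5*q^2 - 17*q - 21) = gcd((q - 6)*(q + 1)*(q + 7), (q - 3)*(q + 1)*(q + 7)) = q^2 + 8*q + 7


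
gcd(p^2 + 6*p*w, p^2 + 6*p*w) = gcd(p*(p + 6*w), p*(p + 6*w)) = p^2 + 6*p*w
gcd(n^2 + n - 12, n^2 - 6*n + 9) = n - 3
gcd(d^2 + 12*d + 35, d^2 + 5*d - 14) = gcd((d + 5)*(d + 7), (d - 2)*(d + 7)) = d + 7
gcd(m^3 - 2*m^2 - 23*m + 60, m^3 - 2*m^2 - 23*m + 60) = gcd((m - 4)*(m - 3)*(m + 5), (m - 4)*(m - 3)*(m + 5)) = m^3 - 2*m^2 - 23*m + 60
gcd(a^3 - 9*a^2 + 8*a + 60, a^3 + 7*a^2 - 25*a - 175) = a - 5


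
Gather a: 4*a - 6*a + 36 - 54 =-2*a - 18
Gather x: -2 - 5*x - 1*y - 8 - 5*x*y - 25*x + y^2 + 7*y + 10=x*(-5*y - 30) + y^2 + 6*y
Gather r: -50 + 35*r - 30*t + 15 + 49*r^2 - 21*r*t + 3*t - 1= 49*r^2 + r*(35 - 21*t) - 27*t - 36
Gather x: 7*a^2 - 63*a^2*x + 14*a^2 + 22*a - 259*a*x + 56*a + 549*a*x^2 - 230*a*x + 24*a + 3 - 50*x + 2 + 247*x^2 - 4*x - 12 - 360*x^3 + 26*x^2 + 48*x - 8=21*a^2 + 102*a - 360*x^3 + x^2*(549*a + 273) + x*(-63*a^2 - 489*a - 6) - 15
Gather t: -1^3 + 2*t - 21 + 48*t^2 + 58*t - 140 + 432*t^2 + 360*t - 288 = 480*t^2 + 420*t - 450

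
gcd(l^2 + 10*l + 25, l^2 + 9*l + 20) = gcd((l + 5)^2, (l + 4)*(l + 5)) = l + 5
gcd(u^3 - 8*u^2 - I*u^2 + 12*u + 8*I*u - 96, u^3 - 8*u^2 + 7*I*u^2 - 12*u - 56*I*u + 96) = u^2 + u*(-8 + 3*I) - 24*I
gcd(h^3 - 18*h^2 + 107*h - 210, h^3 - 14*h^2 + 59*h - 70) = h^2 - 12*h + 35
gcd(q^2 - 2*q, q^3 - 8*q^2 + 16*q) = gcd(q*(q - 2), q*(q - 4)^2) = q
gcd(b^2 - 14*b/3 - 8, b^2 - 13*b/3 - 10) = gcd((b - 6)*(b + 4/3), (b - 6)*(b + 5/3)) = b - 6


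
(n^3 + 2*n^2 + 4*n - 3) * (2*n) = 2*n^4 + 4*n^3 + 8*n^2 - 6*n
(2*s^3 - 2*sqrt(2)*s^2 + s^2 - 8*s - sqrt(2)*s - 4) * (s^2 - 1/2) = 2*s^5 - 2*sqrt(2)*s^4 + s^4 - 9*s^3 - sqrt(2)*s^3 - 9*s^2/2 + sqrt(2)*s^2 + sqrt(2)*s/2 + 4*s + 2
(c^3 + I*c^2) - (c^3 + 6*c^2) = -6*c^2 + I*c^2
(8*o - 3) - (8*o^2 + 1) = -8*o^2 + 8*o - 4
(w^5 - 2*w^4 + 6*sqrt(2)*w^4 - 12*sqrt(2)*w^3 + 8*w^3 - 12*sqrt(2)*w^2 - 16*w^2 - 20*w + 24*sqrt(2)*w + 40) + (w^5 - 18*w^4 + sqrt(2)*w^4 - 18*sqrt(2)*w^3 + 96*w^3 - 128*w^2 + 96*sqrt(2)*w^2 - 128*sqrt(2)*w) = 2*w^5 - 20*w^4 + 7*sqrt(2)*w^4 - 30*sqrt(2)*w^3 + 104*w^3 - 144*w^2 + 84*sqrt(2)*w^2 - 104*sqrt(2)*w - 20*w + 40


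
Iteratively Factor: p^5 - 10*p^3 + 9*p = (p)*(p^4 - 10*p^2 + 9) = p*(p + 1)*(p^3 - p^2 - 9*p + 9) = p*(p - 3)*(p + 1)*(p^2 + 2*p - 3) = p*(p - 3)*(p - 1)*(p + 1)*(p + 3)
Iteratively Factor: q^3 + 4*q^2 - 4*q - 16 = (q + 2)*(q^2 + 2*q - 8) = (q + 2)*(q + 4)*(q - 2)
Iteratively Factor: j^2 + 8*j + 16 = (j + 4)*(j + 4)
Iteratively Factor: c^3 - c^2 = (c)*(c^2 - c) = c^2*(c - 1)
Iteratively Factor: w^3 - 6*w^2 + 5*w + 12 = (w - 4)*(w^2 - 2*w - 3) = (w - 4)*(w + 1)*(w - 3)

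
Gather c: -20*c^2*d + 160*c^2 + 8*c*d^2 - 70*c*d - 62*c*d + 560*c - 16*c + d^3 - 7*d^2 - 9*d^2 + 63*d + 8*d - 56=c^2*(160 - 20*d) + c*(8*d^2 - 132*d + 544) + d^3 - 16*d^2 + 71*d - 56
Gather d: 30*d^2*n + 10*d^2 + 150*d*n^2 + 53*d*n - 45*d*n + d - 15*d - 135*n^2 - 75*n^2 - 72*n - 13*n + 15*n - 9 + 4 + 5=d^2*(30*n + 10) + d*(150*n^2 + 8*n - 14) - 210*n^2 - 70*n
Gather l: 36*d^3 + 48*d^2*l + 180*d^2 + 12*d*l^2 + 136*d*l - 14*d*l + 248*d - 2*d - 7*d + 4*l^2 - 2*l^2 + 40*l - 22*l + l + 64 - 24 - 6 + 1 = 36*d^3 + 180*d^2 + 239*d + l^2*(12*d + 2) + l*(48*d^2 + 122*d + 19) + 35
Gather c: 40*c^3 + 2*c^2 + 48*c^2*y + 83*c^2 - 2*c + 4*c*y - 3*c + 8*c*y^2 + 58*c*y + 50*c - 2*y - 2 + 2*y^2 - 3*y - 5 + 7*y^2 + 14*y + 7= 40*c^3 + c^2*(48*y + 85) + c*(8*y^2 + 62*y + 45) + 9*y^2 + 9*y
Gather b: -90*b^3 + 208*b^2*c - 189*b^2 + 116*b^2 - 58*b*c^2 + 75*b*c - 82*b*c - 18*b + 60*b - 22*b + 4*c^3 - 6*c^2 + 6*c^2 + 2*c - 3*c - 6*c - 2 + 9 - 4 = -90*b^3 + b^2*(208*c - 73) + b*(-58*c^2 - 7*c + 20) + 4*c^3 - 7*c + 3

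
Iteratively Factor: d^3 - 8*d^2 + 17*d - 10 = (d - 5)*(d^2 - 3*d + 2) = (d - 5)*(d - 2)*(d - 1)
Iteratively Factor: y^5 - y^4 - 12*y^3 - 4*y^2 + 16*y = (y + 2)*(y^4 - 3*y^3 - 6*y^2 + 8*y) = y*(y + 2)*(y^3 - 3*y^2 - 6*y + 8) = y*(y - 1)*(y + 2)*(y^2 - 2*y - 8) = y*(y - 1)*(y + 2)^2*(y - 4)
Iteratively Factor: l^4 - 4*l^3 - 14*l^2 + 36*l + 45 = (l - 5)*(l^3 + l^2 - 9*l - 9) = (l - 5)*(l - 3)*(l^2 + 4*l + 3) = (l - 5)*(l - 3)*(l + 1)*(l + 3)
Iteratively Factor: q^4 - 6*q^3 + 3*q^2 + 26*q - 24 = (q + 2)*(q^3 - 8*q^2 + 19*q - 12) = (q - 1)*(q + 2)*(q^2 - 7*q + 12) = (q - 4)*(q - 1)*(q + 2)*(q - 3)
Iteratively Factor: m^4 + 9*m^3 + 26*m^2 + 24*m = (m + 3)*(m^3 + 6*m^2 + 8*m) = (m + 3)*(m + 4)*(m^2 + 2*m) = (m + 2)*(m + 3)*(m + 4)*(m)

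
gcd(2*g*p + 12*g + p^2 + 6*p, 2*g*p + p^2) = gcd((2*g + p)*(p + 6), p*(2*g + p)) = 2*g + p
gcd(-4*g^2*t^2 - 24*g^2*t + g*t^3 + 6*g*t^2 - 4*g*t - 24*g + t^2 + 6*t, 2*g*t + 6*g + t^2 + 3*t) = 1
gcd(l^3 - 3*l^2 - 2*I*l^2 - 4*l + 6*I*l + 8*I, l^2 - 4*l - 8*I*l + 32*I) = l - 4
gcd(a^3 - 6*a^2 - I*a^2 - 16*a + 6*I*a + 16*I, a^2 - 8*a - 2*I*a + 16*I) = a - 8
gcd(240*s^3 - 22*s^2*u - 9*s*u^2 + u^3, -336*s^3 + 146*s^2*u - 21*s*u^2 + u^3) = 48*s^2 - 14*s*u + u^2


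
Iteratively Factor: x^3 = (x)*(x^2) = x^2*(x)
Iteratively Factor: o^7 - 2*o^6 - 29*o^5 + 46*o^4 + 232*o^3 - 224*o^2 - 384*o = (o - 2)*(o^6 - 29*o^4 - 12*o^3 + 208*o^2 + 192*o) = o*(o - 2)*(o^5 - 29*o^3 - 12*o^2 + 208*o + 192) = o*(o - 2)*(o + 4)*(o^4 - 4*o^3 - 13*o^2 + 40*o + 48) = o*(o - 2)*(o + 3)*(o + 4)*(o^3 - 7*o^2 + 8*o + 16) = o*(o - 4)*(o - 2)*(o + 3)*(o + 4)*(o^2 - 3*o - 4) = o*(o - 4)*(o - 2)*(o + 1)*(o + 3)*(o + 4)*(o - 4)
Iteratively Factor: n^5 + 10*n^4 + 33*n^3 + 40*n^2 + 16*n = (n + 1)*(n^4 + 9*n^3 + 24*n^2 + 16*n) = (n + 1)*(n + 4)*(n^3 + 5*n^2 + 4*n) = n*(n + 1)*(n + 4)*(n^2 + 5*n + 4) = n*(n + 1)^2*(n + 4)*(n + 4)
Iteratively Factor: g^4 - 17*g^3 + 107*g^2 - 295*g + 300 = (g - 5)*(g^3 - 12*g^2 + 47*g - 60) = (g - 5)*(g - 3)*(g^2 - 9*g + 20) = (g - 5)^2*(g - 3)*(g - 4)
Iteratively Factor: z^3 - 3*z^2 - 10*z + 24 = (z - 4)*(z^2 + z - 6) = (z - 4)*(z + 3)*(z - 2)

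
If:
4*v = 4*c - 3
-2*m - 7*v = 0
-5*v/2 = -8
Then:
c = 79/20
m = -56/5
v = 16/5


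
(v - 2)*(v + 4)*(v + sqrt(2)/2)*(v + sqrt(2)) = v^4 + 2*v^3 + 3*sqrt(2)*v^3/2 - 7*v^2 + 3*sqrt(2)*v^2 - 12*sqrt(2)*v + 2*v - 8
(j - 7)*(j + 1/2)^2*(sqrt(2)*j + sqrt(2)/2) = sqrt(2)*j^4 - 11*sqrt(2)*j^3/2 - 39*sqrt(2)*j^2/4 - 41*sqrt(2)*j/8 - 7*sqrt(2)/8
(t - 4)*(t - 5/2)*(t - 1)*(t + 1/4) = t^4 - 29*t^3/4 + 117*t^2/8 - 47*t/8 - 5/2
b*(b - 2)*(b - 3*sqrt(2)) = b^3 - 3*sqrt(2)*b^2 - 2*b^2 + 6*sqrt(2)*b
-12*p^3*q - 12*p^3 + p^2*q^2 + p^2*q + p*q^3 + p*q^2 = (-3*p + q)*(4*p + q)*(p*q + p)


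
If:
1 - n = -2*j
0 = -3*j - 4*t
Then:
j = -4*t/3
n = 1 - 8*t/3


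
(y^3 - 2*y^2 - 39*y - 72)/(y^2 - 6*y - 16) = (y^2 + 6*y + 9)/(y + 2)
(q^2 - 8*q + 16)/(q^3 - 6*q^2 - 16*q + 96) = (q - 4)/(q^2 - 2*q - 24)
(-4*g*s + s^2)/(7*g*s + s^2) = (-4*g + s)/(7*g + s)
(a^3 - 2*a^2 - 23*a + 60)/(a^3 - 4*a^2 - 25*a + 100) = (a - 3)/(a - 5)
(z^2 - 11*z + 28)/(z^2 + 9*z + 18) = (z^2 - 11*z + 28)/(z^2 + 9*z + 18)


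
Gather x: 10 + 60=70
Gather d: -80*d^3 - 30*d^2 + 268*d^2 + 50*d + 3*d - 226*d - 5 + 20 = -80*d^3 + 238*d^2 - 173*d + 15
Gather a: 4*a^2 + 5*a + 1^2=4*a^2 + 5*a + 1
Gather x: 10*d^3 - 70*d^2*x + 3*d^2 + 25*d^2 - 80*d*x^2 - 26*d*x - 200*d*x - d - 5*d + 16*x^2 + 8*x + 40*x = 10*d^3 + 28*d^2 - 6*d + x^2*(16 - 80*d) + x*(-70*d^2 - 226*d + 48)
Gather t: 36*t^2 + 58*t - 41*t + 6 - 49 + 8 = 36*t^2 + 17*t - 35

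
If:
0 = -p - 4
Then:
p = -4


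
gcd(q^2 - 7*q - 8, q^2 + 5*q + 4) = q + 1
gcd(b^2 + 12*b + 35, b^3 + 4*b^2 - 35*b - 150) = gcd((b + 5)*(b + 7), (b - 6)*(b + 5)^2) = b + 5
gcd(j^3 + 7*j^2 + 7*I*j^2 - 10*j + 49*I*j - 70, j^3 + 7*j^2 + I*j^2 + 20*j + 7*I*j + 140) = j^2 + j*(7 + 5*I) + 35*I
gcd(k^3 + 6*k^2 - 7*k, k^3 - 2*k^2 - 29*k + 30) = k - 1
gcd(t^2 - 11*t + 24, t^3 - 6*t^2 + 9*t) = t - 3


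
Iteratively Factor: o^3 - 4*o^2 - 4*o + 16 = (o - 4)*(o^2 - 4) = (o - 4)*(o - 2)*(o + 2)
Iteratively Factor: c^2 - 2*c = (c - 2)*(c)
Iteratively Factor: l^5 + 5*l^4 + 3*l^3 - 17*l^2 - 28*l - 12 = (l - 2)*(l^4 + 7*l^3 + 17*l^2 + 17*l + 6) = (l - 2)*(l + 1)*(l^3 + 6*l^2 + 11*l + 6) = (l - 2)*(l + 1)*(l + 2)*(l^2 + 4*l + 3) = (l - 2)*(l + 1)*(l + 2)*(l + 3)*(l + 1)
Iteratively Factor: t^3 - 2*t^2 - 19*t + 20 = (t - 5)*(t^2 + 3*t - 4) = (t - 5)*(t + 4)*(t - 1)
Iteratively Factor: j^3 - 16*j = (j + 4)*(j^2 - 4*j) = j*(j + 4)*(j - 4)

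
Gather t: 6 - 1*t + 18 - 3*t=24 - 4*t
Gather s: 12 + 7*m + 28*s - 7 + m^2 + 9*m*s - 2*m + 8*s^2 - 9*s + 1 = m^2 + 5*m + 8*s^2 + s*(9*m + 19) + 6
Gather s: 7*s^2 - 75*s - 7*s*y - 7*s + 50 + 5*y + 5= 7*s^2 + s*(-7*y - 82) + 5*y + 55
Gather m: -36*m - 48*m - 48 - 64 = -84*m - 112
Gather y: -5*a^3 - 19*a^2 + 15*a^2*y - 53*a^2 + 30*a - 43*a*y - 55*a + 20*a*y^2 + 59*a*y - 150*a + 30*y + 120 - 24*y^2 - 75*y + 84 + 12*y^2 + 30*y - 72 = -5*a^3 - 72*a^2 - 175*a + y^2*(20*a - 12) + y*(15*a^2 + 16*a - 15) + 132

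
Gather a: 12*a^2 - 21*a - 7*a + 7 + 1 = 12*a^2 - 28*a + 8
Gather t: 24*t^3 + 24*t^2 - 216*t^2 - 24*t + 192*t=24*t^3 - 192*t^2 + 168*t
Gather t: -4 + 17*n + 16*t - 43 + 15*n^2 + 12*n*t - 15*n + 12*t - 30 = 15*n^2 + 2*n + t*(12*n + 28) - 77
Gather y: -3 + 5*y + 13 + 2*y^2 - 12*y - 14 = 2*y^2 - 7*y - 4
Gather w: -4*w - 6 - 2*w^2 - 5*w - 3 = -2*w^2 - 9*w - 9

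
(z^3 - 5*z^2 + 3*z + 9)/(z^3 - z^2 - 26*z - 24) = (z^2 - 6*z + 9)/(z^2 - 2*z - 24)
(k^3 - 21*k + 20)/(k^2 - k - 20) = (-k^3 + 21*k - 20)/(-k^2 + k + 20)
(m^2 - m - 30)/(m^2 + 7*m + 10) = (m - 6)/(m + 2)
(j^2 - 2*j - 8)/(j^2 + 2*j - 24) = (j + 2)/(j + 6)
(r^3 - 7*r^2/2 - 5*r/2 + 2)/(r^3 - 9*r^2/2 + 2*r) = (r + 1)/r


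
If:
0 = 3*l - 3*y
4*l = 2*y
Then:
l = 0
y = 0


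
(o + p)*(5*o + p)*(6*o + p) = 30*o^3 + 41*o^2*p + 12*o*p^2 + p^3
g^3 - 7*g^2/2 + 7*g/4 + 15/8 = (g - 5/2)*(g - 3/2)*(g + 1/2)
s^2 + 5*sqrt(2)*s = s*(s + 5*sqrt(2))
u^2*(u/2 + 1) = u^3/2 + u^2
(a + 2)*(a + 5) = a^2 + 7*a + 10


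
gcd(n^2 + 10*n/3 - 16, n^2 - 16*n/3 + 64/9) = n - 8/3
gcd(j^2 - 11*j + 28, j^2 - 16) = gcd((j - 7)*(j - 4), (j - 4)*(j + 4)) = j - 4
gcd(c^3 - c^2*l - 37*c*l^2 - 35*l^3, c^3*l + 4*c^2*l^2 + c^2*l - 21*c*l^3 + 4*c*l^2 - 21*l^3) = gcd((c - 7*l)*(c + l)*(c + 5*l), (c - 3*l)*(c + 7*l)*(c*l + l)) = 1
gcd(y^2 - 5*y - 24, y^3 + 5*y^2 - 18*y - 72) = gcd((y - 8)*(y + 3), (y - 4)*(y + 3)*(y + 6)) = y + 3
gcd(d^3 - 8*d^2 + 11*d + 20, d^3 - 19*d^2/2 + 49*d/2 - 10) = d^2 - 9*d + 20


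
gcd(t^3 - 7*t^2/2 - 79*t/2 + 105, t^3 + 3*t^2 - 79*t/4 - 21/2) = t + 6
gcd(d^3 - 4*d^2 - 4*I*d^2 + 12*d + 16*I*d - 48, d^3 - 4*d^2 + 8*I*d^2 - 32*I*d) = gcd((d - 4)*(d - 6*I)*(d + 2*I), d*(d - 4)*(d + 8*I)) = d - 4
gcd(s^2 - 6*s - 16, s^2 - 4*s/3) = 1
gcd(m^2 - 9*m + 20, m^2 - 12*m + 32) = m - 4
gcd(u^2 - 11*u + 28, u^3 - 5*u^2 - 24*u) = 1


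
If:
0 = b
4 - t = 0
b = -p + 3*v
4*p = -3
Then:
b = 0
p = -3/4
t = 4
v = -1/4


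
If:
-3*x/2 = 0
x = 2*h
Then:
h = 0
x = 0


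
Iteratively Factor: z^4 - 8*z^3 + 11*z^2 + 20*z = (z - 5)*(z^3 - 3*z^2 - 4*z) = (z - 5)*(z + 1)*(z^2 - 4*z) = (z - 5)*(z - 4)*(z + 1)*(z)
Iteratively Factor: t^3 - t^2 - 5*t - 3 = (t - 3)*(t^2 + 2*t + 1) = (t - 3)*(t + 1)*(t + 1)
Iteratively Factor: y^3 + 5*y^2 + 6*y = (y + 3)*(y^2 + 2*y) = (y + 2)*(y + 3)*(y)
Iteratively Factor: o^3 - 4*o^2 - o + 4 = (o - 1)*(o^2 - 3*o - 4) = (o - 1)*(o + 1)*(o - 4)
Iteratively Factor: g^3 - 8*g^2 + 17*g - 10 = (g - 5)*(g^2 - 3*g + 2) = (g - 5)*(g - 2)*(g - 1)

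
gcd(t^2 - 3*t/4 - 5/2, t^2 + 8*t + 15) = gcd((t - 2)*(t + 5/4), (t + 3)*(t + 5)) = 1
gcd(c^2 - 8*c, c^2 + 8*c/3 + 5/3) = 1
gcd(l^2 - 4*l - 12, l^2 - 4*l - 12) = l^2 - 4*l - 12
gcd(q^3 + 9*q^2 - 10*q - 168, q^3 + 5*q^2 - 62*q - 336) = q^2 + 13*q + 42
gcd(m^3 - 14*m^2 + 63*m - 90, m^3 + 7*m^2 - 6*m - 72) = m - 3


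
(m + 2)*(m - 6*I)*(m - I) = m^3 + 2*m^2 - 7*I*m^2 - 6*m - 14*I*m - 12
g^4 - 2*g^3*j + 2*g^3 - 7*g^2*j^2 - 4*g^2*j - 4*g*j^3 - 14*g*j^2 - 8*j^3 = (g + 2)*(g - 4*j)*(g + j)^2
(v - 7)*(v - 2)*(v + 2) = v^3 - 7*v^2 - 4*v + 28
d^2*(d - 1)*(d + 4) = d^4 + 3*d^3 - 4*d^2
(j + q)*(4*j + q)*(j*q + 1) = 4*j^3*q + 5*j^2*q^2 + 4*j^2 + j*q^3 + 5*j*q + q^2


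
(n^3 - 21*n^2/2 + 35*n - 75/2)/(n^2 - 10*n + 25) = (2*n^2 - 11*n + 15)/(2*(n - 5))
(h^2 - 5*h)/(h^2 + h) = (h - 5)/(h + 1)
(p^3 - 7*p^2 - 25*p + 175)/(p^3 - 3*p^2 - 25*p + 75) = (p - 7)/(p - 3)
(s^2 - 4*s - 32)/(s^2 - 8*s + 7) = (s^2 - 4*s - 32)/(s^2 - 8*s + 7)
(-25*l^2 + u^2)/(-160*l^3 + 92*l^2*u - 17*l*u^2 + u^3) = (5*l + u)/(32*l^2 - 12*l*u + u^2)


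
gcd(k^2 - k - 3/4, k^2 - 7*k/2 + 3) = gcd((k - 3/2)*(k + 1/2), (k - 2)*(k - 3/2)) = k - 3/2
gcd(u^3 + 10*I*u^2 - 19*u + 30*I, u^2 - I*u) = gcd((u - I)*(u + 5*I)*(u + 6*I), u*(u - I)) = u - I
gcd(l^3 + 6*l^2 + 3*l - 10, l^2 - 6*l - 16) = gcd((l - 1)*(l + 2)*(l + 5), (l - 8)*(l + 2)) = l + 2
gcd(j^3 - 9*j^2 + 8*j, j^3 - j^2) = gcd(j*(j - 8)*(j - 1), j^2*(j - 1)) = j^2 - j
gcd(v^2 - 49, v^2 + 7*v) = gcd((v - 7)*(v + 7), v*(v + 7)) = v + 7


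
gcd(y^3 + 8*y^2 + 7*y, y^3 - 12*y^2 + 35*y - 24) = 1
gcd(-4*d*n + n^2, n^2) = n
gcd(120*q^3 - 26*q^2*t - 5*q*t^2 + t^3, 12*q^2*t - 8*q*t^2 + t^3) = 6*q - t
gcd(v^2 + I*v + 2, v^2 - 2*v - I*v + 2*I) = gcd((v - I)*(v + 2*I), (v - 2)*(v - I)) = v - I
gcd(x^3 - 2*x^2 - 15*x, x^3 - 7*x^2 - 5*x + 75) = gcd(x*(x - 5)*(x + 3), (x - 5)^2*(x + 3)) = x^2 - 2*x - 15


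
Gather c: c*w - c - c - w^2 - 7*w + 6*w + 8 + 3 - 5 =c*(w - 2) - w^2 - w + 6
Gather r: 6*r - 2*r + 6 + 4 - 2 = 4*r + 8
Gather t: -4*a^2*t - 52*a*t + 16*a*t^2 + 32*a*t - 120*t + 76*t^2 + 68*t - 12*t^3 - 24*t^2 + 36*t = -12*t^3 + t^2*(16*a + 52) + t*(-4*a^2 - 20*a - 16)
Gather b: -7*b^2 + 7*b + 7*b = -7*b^2 + 14*b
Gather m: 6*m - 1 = 6*m - 1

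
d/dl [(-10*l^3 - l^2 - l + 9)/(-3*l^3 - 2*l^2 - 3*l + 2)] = (17*l^4 + 54*l^3 + 22*l^2 + 32*l + 25)/(9*l^6 + 12*l^5 + 22*l^4 + l^2 - 12*l + 4)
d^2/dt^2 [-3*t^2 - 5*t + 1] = -6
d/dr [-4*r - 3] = -4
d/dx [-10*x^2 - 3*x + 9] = -20*x - 3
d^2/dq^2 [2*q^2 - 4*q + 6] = 4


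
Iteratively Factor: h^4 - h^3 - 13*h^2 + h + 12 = (h - 1)*(h^3 - 13*h - 12) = (h - 1)*(h + 1)*(h^2 - h - 12) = (h - 4)*(h - 1)*(h + 1)*(h + 3)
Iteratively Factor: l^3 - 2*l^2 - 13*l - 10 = (l + 1)*(l^2 - 3*l - 10) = (l - 5)*(l + 1)*(l + 2)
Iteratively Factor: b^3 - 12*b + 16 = (b - 2)*(b^2 + 2*b - 8) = (b - 2)^2*(b + 4)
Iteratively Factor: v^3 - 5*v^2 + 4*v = (v)*(v^2 - 5*v + 4) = v*(v - 1)*(v - 4)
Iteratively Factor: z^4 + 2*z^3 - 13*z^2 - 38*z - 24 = (z - 4)*(z^3 + 6*z^2 + 11*z + 6) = (z - 4)*(z + 3)*(z^2 + 3*z + 2) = (z - 4)*(z + 2)*(z + 3)*(z + 1)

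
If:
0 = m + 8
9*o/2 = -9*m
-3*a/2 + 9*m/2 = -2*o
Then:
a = -8/3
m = -8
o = 16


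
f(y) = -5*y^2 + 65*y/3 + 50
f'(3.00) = -8.33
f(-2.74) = -46.90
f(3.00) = 70.00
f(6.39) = -15.71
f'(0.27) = 18.97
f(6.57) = -23.47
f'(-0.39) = 25.57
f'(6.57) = -44.03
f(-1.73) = -2.45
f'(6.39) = -42.23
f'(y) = 65/3 - 10*y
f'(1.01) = 11.57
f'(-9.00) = 111.67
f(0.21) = 54.33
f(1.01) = 66.78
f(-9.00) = -550.00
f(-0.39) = 40.79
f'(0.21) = 19.57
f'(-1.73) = 38.97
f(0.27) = 55.49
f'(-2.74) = 49.07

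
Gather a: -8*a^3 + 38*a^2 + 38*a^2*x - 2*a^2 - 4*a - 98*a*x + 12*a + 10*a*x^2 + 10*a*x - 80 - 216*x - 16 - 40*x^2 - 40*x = -8*a^3 + a^2*(38*x + 36) + a*(10*x^2 - 88*x + 8) - 40*x^2 - 256*x - 96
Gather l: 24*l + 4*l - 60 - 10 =28*l - 70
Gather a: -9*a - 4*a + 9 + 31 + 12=52 - 13*a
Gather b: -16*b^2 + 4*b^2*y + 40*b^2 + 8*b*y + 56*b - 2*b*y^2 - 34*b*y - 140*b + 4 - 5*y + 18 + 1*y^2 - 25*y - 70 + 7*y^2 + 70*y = b^2*(4*y + 24) + b*(-2*y^2 - 26*y - 84) + 8*y^2 + 40*y - 48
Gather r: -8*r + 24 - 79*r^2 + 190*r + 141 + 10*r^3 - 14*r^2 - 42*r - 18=10*r^3 - 93*r^2 + 140*r + 147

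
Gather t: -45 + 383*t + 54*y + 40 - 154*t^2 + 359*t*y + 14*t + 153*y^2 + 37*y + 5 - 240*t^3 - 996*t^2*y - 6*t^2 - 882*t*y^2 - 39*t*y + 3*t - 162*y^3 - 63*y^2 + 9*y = -240*t^3 + t^2*(-996*y - 160) + t*(-882*y^2 + 320*y + 400) - 162*y^3 + 90*y^2 + 100*y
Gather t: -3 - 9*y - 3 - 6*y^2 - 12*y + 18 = -6*y^2 - 21*y + 12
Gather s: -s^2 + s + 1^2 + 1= -s^2 + s + 2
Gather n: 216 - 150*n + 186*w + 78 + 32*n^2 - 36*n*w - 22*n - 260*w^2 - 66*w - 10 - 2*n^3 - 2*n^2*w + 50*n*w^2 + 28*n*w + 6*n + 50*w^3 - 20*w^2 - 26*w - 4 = -2*n^3 + n^2*(32 - 2*w) + n*(50*w^2 - 8*w - 166) + 50*w^3 - 280*w^2 + 94*w + 280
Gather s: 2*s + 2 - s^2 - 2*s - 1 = 1 - s^2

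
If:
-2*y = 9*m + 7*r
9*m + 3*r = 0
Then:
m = y/6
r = -y/2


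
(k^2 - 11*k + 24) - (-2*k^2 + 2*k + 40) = 3*k^2 - 13*k - 16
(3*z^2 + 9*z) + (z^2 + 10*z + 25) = 4*z^2 + 19*z + 25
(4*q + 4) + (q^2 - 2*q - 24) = q^2 + 2*q - 20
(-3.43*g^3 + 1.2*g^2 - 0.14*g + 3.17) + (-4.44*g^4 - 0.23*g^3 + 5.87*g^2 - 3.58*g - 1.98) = -4.44*g^4 - 3.66*g^3 + 7.07*g^2 - 3.72*g + 1.19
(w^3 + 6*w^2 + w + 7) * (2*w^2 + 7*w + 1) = 2*w^5 + 19*w^4 + 45*w^3 + 27*w^2 + 50*w + 7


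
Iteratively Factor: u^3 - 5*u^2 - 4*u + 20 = (u - 5)*(u^2 - 4) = (u - 5)*(u + 2)*(u - 2)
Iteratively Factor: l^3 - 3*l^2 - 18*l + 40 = (l - 5)*(l^2 + 2*l - 8) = (l - 5)*(l - 2)*(l + 4)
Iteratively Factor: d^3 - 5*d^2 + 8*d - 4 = (d - 1)*(d^2 - 4*d + 4) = (d - 2)*(d - 1)*(d - 2)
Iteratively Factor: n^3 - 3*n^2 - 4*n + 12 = (n - 3)*(n^2 - 4) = (n - 3)*(n - 2)*(n + 2)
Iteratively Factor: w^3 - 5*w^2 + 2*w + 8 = (w - 4)*(w^2 - w - 2) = (w - 4)*(w + 1)*(w - 2)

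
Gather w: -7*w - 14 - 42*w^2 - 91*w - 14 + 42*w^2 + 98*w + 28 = 0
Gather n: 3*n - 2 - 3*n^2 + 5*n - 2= -3*n^2 + 8*n - 4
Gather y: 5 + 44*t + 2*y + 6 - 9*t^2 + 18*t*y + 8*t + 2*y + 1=-9*t^2 + 52*t + y*(18*t + 4) + 12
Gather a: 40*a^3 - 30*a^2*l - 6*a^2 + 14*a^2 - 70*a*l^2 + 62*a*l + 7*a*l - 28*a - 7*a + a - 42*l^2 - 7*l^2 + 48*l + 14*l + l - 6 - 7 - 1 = 40*a^3 + a^2*(8 - 30*l) + a*(-70*l^2 + 69*l - 34) - 49*l^2 + 63*l - 14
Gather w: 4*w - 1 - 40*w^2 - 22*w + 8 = -40*w^2 - 18*w + 7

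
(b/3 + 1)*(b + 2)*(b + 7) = b^3/3 + 4*b^2 + 41*b/3 + 14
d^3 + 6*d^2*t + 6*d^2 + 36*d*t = d*(d + 6)*(d + 6*t)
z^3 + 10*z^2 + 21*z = z*(z + 3)*(z + 7)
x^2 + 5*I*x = x*(x + 5*I)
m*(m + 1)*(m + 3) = m^3 + 4*m^2 + 3*m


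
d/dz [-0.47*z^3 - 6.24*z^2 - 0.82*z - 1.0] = -1.41*z^2 - 12.48*z - 0.82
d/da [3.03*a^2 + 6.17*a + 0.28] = 6.06*a + 6.17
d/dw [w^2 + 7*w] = 2*w + 7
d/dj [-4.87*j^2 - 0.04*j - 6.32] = -9.74*j - 0.04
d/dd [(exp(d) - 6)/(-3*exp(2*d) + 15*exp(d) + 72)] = ((exp(d) - 6)*(2*exp(d) - 5) - exp(2*d) + 5*exp(d) + 24)*exp(d)/(3*(-exp(2*d) + 5*exp(d) + 24)^2)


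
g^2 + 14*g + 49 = (g + 7)^2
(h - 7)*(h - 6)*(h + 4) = h^3 - 9*h^2 - 10*h + 168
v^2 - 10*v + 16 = (v - 8)*(v - 2)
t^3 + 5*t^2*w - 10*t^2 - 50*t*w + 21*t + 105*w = (t - 7)*(t - 3)*(t + 5*w)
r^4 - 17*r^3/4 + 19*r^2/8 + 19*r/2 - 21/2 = (r - 2)^2*(r - 7/4)*(r + 3/2)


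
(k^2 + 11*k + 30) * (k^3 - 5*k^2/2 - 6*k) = k^5 + 17*k^4/2 - 7*k^3/2 - 141*k^2 - 180*k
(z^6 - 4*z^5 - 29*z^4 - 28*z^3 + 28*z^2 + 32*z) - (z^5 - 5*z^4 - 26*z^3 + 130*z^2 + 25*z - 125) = z^6 - 5*z^5 - 24*z^4 - 2*z^3 - 102*z^2 + 7*z + 125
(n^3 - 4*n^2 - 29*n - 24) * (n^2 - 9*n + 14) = n^5 - 13*n^4 + 21*n^3 + 181*n^2 - 190*n - 336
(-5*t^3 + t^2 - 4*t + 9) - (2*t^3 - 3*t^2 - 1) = -7*t^3 + 4*t^2 - 4*t + 10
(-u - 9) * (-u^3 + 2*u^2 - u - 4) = u^4 + 7*u^3 - 17*u^2 + 13*u + 36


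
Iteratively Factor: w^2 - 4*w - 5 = (w - 5)*(w + 1)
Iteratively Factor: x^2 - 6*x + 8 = (x - 4)*(x - 2)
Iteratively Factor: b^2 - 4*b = (b - 4)*(b)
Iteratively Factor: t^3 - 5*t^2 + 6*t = (t)*(t^2 - 5*t + 6) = t*(t - 2)*(t - 3)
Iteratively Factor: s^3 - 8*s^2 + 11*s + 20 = (s + 1)*(s^2 - 9*s + 20) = (s - 4)*(s + 1)*(s - 5)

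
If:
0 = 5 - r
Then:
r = 5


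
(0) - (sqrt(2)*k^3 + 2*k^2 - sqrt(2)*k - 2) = -sqrt(2)*k^3 - 2*k^2 + sqrt(2)*k + 2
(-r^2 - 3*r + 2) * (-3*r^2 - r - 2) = 3*r^4 + 10*r^3 - r^2 + 4*r - 4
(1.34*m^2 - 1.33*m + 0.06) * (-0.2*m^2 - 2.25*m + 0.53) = -0.268*m^4 - 2.749*m^3 + 3.6907*m^2 - 0.8399*m + 0.0318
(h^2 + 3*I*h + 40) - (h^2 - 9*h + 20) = 9*h + 3*I*h + 20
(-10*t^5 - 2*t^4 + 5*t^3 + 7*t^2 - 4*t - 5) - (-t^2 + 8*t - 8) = -10*t^5 - 2*t^4 + 5*t^3 + 8*t^2 - 12*t + 3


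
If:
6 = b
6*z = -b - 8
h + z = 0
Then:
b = 6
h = 7/3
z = -7/3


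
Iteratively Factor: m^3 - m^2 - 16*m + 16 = (m - 4)*(m^2 + 3*m - 4) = (m - 4)*(m - 1)*(m + 4)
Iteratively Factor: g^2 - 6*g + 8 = (g - 2)*(g - 4)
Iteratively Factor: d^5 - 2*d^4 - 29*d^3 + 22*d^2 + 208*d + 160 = (d - 4)*(d^4 + 2*d^3 - 21*d^2 - 62*d - 40) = (d - 5)*(d - 4)*(d^3 + 7*d^2 + 14*d + 8) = (d - 5)*(d - 4)*(d + 2)*(d^2 + 5*d + 4) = (d - 5)*(d - 4)*(d + 1)*(d + 2)*(d + 4)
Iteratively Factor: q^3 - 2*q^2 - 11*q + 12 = (q + 3)*(q^2 - 5*q + 4) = (q - 1)*(q + 3)*(q - 4)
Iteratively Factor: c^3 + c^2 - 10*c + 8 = (c + 4)*(c^2 - 3*c + 2) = (c - 1)*(c + 4)*(c - 2)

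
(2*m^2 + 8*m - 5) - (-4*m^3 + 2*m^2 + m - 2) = 4*m^3 + 7*m - 3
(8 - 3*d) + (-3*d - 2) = 6 - 6*d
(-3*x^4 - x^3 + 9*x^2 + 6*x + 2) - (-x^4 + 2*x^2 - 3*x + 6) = -2*x^4 - x^3 + 7*x^2 + 9*x - 4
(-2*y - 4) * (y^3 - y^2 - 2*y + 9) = -2*y^4 - 2*y^3 + 8*y^2 - 10*y - 36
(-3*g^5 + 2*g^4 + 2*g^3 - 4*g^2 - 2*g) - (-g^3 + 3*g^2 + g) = -3*g^5 + 2*g^4 + 3*g^3 - 7*g^2 - 3*g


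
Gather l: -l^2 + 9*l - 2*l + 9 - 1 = -l^2 + 7*l + 8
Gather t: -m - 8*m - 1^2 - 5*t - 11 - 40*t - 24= -9*m - 45*t - 36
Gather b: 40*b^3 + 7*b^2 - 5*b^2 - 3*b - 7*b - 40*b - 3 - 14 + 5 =40*b^3 + 2*b^2 - 50*b - 12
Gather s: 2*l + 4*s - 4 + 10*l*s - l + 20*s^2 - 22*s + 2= l + 20*s^2 + s*(10*l - 18) - 2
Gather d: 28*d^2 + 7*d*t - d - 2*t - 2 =28*d^2 + d*(7*t - 1) - 2*t - 2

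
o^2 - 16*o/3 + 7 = (o - 3)*(o - 7/3)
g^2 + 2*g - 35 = (g - 5)*(g + 7)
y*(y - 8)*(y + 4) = y^3 - 4*y^2 - 32*y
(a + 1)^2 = a^2 + 2*a + 1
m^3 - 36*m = m*(m - 6)*(m + 6)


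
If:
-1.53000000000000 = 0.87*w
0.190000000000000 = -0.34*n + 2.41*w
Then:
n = -13.02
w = -1.76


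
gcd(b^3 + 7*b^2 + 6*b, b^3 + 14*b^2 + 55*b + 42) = b^2 + 7*b + 6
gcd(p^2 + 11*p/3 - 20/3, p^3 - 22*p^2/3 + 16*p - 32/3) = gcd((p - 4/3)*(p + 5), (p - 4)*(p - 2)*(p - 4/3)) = p - 4/3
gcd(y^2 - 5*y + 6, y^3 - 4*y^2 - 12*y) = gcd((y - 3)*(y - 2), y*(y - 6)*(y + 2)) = 1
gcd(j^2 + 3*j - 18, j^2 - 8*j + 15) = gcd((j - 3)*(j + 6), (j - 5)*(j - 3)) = j - 3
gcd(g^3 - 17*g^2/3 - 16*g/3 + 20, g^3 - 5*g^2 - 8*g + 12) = g^2 - 4*g - 12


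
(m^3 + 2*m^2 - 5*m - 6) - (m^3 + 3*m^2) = -m^2 - 5*m - 6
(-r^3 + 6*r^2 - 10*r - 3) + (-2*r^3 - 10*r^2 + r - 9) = -3*r^3 - 4*r^2 - 9*r - 12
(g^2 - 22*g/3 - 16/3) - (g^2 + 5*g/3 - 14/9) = -9*g - 34/9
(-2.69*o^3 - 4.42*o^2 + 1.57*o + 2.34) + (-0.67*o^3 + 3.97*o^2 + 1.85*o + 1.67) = -3.36*o^3 - 0.45*o^2 + 3.42*o + 4.01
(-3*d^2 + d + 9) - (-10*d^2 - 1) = 7*d^2 + d + 10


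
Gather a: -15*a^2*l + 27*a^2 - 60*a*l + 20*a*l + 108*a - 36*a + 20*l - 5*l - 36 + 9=a^2*(27 - 15*l) + a*(72 - 40*l) + 15*l - 27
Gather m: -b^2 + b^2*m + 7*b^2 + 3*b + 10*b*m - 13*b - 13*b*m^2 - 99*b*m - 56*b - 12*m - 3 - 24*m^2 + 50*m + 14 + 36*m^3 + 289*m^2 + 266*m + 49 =6*b^2 - 66*b + 36*m^3 + m^2*(265 - 13*b) + m*(b^2 - 89*b + 304) + 60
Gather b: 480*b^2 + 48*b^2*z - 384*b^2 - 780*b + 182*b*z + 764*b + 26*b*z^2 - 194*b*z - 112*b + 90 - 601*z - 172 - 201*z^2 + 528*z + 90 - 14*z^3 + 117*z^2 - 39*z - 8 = b^2*(48*z + 96) + b*(26*z^2 - 12*z - 128) - 14*z^3 - 84*z^2 - 112*z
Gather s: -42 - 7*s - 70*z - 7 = -7*s - 70*z - 49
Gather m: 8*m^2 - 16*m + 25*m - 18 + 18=8*m^2 + 9*m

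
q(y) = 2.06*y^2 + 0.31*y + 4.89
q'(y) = 4.12*y + 0.31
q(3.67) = 33.77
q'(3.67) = 15.43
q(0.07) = 4.92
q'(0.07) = 0.60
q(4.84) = 54.65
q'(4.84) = 20.25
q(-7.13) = 107.40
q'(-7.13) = -29.07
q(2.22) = 15.73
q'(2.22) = 9.46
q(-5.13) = 57.51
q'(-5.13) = -20.83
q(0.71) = 6.15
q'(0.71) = 3.24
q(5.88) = 77.94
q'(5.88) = 24.54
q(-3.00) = 22.50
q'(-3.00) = -12.05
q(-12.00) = 297.81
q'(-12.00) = -49.13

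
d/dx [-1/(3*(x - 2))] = 1/(3*(x - 2)^2)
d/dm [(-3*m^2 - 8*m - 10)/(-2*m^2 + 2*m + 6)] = (-11*m^2 - 38*m - 14)/(2*(m^4 - 2*m^3 - 5*m^2 + 6*m + 9))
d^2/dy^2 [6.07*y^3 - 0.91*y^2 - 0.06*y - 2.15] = 36.42*y - 1.82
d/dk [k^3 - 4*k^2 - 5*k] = 3*k^2 - 8*k - 5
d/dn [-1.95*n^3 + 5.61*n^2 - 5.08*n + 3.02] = -5.85*n^2 + 11.22*n - 5.08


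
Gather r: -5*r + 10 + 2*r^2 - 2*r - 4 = 2*r^2 - 7*r + 6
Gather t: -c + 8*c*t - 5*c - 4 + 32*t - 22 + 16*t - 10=-6*c + t*(8*c + 48) - 36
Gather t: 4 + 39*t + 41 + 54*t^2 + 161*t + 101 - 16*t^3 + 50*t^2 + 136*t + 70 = -16*t^3 + 104*t^2 + 336*t + 216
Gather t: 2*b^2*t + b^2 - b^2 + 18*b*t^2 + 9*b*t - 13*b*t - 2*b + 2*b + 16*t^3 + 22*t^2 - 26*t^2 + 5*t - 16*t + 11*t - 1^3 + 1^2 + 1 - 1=16*t^3 + t^2*(18*b - 4) + t*(2*b^2 - 4*b)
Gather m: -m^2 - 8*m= -m^2 - 8*m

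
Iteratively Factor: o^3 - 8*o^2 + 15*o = (o - 5)*(o^2 - 3*o) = (o - 5)*(o - 3)*(o)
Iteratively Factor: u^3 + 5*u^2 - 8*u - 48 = (u + 4)*(u^2 + u - 12) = (u - 3)*(u + 4)*(u + 4)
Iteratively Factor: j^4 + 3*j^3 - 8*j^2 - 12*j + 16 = (j + 4)*(j^3 - j^2 - 4*j + 4) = (j + 2)*(j + 4)*(j^2 - 3*j + 2) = (j - 1)*(j + 2)*(j + 4)*(j - 2)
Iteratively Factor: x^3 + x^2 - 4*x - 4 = (x + 1)*(x^2 - 4) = (x - 2)*(x + 1)*(x + 2)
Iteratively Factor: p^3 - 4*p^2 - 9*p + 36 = (p - 4)*(p^2 - 9) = (p - 4)*(p - 3)*(p + 3)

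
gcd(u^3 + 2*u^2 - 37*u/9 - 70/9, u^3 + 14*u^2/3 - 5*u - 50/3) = u^2 - u/3 - 10/3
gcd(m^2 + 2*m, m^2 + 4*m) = m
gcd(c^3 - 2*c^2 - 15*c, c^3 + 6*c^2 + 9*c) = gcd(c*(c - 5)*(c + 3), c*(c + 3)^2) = c^2 + 3*c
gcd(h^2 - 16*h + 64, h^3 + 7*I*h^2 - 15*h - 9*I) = 1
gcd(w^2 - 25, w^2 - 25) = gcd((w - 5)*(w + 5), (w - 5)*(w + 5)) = w^2 - 25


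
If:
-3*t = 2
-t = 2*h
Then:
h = 1/3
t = -2/3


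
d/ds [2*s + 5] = 2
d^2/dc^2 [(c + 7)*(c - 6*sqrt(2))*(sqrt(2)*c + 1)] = 6*sqrt(2)*c - 22 + 14*sqrt(2)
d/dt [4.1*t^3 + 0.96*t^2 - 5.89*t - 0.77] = 12.3*t^2 + 1.92*t - 5.89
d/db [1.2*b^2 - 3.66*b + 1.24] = 2.4*b - 3.66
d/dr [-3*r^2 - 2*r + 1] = -6*r - 2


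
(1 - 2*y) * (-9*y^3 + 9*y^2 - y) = 18*y^4 - 27*y^3 + 11*y^2 - y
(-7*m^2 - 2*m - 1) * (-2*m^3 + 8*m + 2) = 14*m^5 + 4*m^4 - 54*m^3 - 30*m^2 - 12*m - 2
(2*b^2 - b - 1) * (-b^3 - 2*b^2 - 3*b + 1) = -2*b^5 - 3*b^4 - 3*b^3 + 7*b^2 + 2*b - 1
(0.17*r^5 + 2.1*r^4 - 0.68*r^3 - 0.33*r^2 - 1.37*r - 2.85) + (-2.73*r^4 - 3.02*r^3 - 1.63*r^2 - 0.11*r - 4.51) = 0.17*r^5 - 0.63*r^4 - 3.7*r^3 - 1.96*r^2 - 1.48*r - 7.36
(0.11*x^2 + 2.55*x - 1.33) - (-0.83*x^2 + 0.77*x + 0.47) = 0.94*x^2 + 1.78*x - 1.8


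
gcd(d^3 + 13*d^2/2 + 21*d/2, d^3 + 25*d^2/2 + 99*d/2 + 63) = d^2 + 13*d/2 + 21/2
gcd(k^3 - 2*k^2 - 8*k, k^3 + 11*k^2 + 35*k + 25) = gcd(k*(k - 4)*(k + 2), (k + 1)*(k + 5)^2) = 1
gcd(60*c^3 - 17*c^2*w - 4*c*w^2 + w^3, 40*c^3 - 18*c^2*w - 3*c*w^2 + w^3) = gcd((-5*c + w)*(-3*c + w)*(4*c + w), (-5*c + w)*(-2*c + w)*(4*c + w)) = -20*c^2 - c*w + w^2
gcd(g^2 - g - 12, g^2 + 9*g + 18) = g + 3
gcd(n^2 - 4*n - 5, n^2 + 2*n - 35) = n - 5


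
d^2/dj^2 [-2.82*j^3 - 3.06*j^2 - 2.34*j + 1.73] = -16.92*j - 6.12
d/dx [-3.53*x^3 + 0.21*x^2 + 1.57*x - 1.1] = -10.59*x^2 + 0.42*x + 1.57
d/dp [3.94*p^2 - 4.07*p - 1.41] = 7.88*p - 4.07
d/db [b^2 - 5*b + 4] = 2*b - 5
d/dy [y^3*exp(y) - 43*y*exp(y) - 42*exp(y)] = (y^3 + 3*y^2 - 43*y - 85)*exp(y)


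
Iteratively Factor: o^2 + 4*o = (o)*(o + 4)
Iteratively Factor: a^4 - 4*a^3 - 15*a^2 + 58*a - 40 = (a - 2)*(a^3 - 2*a^2 - 19*a + 20) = (a - 5)*(a - 2)*(a^2 + 3*a - 4) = (a - 5)*(a - 2)*(a + 4)*(a - 1)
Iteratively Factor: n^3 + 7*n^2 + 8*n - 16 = (n + 4)*(n^2 + 3*n - 4) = (n - 1)*(n + 4)*(n + 4)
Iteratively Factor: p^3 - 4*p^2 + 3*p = (p)*(p^2 - 4*p + 3) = p*(p - 3)*(p - 1)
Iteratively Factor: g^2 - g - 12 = (g - 4)*(g + 3)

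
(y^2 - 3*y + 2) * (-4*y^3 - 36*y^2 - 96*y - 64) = -4*y^5 - 24*y^4 + 4*y^3 + 152*y^2 - 128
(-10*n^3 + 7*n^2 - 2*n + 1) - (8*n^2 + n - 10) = -10*n^3 - n^2 - 3*n + 11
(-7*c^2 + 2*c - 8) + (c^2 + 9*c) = -6*c^2 + 11*c - 8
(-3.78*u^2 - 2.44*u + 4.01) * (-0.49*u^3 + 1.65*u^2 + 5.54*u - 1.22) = 1.8522*u^5 - 5.0414*u^4 - 26.9321*u^3 - 2.2895*u^2 + 25.1922*u - 4.8922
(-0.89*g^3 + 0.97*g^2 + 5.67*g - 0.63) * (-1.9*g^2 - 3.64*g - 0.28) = 1.691*g^5 + 1.3966*g^4 - 14.0546*g^3 - 19.7134*g^2 + 0.7056*g + 0.1764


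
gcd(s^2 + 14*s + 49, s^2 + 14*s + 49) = s^2 + 14*s + 49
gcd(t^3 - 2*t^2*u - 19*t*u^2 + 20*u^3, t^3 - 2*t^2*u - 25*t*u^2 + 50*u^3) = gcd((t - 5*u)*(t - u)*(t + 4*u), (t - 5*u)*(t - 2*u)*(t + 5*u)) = t - 5*u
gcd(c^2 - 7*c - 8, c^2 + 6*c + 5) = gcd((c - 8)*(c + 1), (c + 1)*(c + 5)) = c + 1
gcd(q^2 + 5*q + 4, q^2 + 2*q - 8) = q + 4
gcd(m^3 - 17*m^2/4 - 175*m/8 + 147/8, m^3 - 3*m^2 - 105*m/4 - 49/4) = m^2 - 7*m/2 - 49/2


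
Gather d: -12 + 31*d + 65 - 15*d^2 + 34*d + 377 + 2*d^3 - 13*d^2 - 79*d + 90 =2*d^3 - 28*d^2 - 14*d + 520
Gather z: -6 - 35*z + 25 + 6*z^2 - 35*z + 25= 6*z^2 - 70*z + 44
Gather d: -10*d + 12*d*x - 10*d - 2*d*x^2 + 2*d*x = d*(-2*x^2 + 14*x - 20)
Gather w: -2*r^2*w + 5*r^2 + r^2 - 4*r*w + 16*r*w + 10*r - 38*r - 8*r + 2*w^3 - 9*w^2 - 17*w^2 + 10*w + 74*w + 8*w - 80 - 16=6*r^2 - 36*r + 2*w^3 - 26*w^2 + w*(-2*r^2 + 12*r + 92) - 96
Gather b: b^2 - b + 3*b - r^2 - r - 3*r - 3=b^2 + 2*b - r^2 - 4*r - 3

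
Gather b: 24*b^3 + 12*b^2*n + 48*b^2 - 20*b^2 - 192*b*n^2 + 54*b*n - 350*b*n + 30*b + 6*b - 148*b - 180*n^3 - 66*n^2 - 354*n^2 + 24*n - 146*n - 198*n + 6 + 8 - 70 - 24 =24*b^3 + b^2*(12*n + 28) + b*(-192*n^2 - 296*n - 112) - 180*n^3 - 420*n^2 - 320*n - 80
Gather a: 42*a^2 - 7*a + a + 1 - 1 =42*a^2 - 6*a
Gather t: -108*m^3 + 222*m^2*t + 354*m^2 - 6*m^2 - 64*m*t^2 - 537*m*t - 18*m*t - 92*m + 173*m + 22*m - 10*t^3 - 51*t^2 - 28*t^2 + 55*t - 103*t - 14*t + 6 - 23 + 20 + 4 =-108*m^3 + 348*m^2 + 103*m - 10*t^3 + t^2*(-64*m - 79) + t*(222*m^2 - 555*m - 62) + 7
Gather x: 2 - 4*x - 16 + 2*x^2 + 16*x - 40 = 2*x^2 + 12*x - 54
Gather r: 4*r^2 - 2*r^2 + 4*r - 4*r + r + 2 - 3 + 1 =2*r^2 + r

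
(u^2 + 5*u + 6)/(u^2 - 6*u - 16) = (u + 3)/(u - 8)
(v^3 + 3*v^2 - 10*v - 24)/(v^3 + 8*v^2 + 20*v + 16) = (v - 3)/(v + 2)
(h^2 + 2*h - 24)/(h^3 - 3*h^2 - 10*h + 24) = (h + 6)/(h^2 + h - 6)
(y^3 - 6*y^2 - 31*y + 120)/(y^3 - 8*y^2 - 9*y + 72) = (y + 5)/(y + 3)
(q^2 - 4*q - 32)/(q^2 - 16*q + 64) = (q + 4)/(q - 8)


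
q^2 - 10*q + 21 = (q - 7)*(q - 3)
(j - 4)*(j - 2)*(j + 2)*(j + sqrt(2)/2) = j^4 - 4*j^3 + sqrt(2)*j^3/2 - 4*j^2 - 2*sqrt(2)*j^2 - 2*sqrt(2)*j + 16*j + 8*sqrt(2)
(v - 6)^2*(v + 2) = v^3 - 10*v^2 + 12*v + 72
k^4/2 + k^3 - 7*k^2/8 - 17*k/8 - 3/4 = (k/2 + 1/2)*(k - 3/2)*(k + 1/2)*(k + 2)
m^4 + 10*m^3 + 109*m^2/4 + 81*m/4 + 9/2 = (m + 1/2)^2*(m + 3)*(m + 6)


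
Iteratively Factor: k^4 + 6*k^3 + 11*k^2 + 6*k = (k)*(k^3 + 6*k^2 + 11*k + 6) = k*(k + 3)*(k^2 + 3*k + 2) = k*(k + 1)*(k + 3)*(k + 2)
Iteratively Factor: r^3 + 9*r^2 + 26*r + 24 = (r + 2)*(r^2 + 7*r + 12) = (r + 2)*(r + 3)*(r + 4)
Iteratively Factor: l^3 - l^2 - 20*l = (l - 5)*(l^2 + 4*l) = l*(l - 5)*(l + 4)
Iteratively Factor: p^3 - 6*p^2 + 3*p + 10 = (p - 5)*(p^2 - p - 2) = (p - 5)*(p - 2)*(p + 1)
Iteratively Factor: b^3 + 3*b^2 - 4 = (b - 1)*(b^2 + 4*b + 4) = (b - 1)*(b + 2)*(b + 2)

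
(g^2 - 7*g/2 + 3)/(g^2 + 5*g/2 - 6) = (g - 2)/(g + 4)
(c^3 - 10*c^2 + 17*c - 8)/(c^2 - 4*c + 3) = (c^2 - 9*c + 8)/(c - 3)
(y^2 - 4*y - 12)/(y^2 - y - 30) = (y + 2)/(y + 5)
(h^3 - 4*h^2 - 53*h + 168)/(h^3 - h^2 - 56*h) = (h - 3)/h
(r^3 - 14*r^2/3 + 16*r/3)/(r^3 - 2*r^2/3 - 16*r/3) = (r - 2)/(r + 2)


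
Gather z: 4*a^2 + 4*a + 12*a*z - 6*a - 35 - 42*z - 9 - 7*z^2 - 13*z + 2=4*a^2 - 2*a - 7*z^2 + z*(12*a - 55) - 42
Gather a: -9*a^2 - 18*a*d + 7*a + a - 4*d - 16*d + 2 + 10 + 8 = -9*a^2 + a*(8 - 18*d) - 20*d + 20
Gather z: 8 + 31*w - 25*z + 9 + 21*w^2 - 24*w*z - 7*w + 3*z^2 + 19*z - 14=21*w^2 + 24*w + 3*z^2 + z*(-24*w - 6) + 3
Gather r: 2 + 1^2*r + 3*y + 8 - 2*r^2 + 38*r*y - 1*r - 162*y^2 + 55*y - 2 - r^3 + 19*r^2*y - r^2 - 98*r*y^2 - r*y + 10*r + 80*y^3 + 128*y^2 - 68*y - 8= -r^3 + r^2*(19*y - 3) + r*(-98*y^2 + 37*y + 10) + 80*y^3 - 34*y^2 - 10*y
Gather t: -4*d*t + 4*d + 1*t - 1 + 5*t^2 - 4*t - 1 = 4*d + 5*t^2 + t*(-4*d - 3) - 2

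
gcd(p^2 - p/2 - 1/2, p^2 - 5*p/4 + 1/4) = p - 1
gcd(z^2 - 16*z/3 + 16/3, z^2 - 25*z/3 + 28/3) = z - 4/3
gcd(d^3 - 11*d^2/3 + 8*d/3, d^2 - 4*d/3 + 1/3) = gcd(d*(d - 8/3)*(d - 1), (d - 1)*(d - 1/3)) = d - 1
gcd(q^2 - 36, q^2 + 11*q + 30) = q + 6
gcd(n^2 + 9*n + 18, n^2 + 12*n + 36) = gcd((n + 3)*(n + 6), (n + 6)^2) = n + 6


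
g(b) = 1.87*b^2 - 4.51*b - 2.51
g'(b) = 3.74*b - 4.51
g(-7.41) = 133.59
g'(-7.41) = -32.22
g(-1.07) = 4.46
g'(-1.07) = -8.51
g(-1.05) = 4.29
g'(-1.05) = -8.44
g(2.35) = -2.78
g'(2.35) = 4.28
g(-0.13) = -1.89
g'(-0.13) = -5.00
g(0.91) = -5.07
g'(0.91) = -1.11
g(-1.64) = 9.92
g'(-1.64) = -10.64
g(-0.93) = 3.30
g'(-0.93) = -7.99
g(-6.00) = 91.87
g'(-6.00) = -26.95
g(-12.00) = 320.89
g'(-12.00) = -49.39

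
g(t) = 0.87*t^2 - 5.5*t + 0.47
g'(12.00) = 15.38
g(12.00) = 59.75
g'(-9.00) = -21.16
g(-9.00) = 120.44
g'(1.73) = -2.49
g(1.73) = -6.44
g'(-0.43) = -6.25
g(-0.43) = 3.00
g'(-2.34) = -9.57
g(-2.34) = 18.10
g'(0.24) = -5.08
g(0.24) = -0.80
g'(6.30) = 5.46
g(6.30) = 0.35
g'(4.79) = 2.83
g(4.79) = -5.91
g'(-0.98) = -7.21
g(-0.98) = 6.70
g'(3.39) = 0.40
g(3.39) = -8.18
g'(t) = 1.74*t - 5.5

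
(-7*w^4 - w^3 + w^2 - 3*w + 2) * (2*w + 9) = -14*w^5 - 65*w^4 - 7*w^3 + 3*w^2 - 23*w + 18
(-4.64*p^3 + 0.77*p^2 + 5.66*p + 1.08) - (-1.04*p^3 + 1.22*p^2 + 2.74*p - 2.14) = -3.6*p^3 - 0.45*p^2 + 2.92*p + 3.22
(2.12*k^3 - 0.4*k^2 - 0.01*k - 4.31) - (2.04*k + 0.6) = 2.12*k^3 - 0.4*k^2 - 2.05*k - 4.91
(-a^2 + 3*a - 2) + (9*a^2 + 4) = 8*a^2 + 3*a + 2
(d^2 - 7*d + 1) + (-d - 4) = d^2 - 8*d - 3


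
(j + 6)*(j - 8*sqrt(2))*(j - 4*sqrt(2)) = j^3 - 12*sqrt(2)*j^2 + 6*j^2 - 72*sqrt(2)*j + 64*j + 384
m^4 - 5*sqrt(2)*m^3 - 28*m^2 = m^2*(m - 7*sqrt(2))*(m + 2*sqrt(2))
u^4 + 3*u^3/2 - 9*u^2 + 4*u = u*(u - 2)*(u - 1/2)*(u + 4)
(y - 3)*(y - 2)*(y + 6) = y^3 + y^2 - 24*y + 36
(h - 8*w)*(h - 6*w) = h^2 - 14*h*w + 48*w^2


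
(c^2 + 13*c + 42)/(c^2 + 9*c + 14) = (c + 6)/(c + 2)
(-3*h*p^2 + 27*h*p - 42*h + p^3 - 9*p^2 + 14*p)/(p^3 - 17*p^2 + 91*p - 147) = (-3*h*p + 6*h + p^2 - 2*p)/(p^2 - 10*p + 21)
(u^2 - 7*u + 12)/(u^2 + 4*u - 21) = (u - 4)/(u + 7)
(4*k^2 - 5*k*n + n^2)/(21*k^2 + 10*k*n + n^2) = (4*k^2 - 5*k*n + n^2)/(21*k^2 + 10*k*n + n^2)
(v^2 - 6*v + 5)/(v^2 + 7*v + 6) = (v^2 - 6*v + 5)/(v^2 + 7*v + 6)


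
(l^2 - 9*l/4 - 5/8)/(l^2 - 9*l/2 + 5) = (l + 1/4)/(l - 2)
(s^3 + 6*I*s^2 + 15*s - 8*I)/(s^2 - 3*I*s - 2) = (s^2 + 7*I*s + 8)/(s - 2*I)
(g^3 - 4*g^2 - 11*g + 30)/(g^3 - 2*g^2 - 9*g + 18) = (g - 5)/(g - 3)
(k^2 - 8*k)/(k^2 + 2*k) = (k - 8)/(k + 2)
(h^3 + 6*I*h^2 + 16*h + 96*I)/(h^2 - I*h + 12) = (h^2 + 10*I*h - 24)/(h + 3*I)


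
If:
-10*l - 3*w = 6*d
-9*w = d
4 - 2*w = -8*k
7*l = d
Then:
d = 0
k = -1/2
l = 0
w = 0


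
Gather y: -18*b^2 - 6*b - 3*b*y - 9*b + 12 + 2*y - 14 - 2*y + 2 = -18*b^2 - 3*b*y - 15*b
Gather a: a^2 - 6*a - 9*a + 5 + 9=a^2 - 15*a + 14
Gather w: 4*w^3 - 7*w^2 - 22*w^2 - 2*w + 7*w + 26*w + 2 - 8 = 4*w^3 - 29*w^2 + 31*w - 6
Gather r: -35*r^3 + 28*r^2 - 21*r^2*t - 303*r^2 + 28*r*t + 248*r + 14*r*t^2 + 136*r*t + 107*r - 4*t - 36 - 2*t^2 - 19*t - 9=-35*r^3 + r^2*(-21*t - 275) + r*(14*t^2 + 164*t + 355) - 2*t^2 - 23*t - 45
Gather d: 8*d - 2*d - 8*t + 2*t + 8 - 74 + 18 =6*d - 6*t - 48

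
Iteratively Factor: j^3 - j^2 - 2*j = (j + 1)*(j^2 - 2*j) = (j - 2)*(j + 1)*(j)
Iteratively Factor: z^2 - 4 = (z + 2)*(z - 2)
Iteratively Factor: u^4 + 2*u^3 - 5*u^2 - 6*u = (u - 2)*(u^3 + 4*u^2 + 3*u) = u*(u - 2)*(u^2 + 4*u + 3) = u*(u - 2)*(u + 1)*(u + 3)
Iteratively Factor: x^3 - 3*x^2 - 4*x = (x - 4)*(x^2 + x) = (x - 4)*(x + 1)*(x)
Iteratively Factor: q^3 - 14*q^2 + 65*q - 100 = (q - 5)*(q^2 - 9*q + 20) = (q - 5)*(q - 4)*(q - 5)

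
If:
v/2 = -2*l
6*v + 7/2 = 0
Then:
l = 7/48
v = -7/12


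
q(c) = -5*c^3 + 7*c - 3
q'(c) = 7 - 15*c^2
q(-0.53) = -5.97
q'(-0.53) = 2.79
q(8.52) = -3035.71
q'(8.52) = -1081.86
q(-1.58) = 5.66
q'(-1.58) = -30.45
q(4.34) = -381.35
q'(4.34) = -275.53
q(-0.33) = -5.13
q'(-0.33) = 5.37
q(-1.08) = -4.26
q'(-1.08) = -10.50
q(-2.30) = 41.74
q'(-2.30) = -72.35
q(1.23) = -3.69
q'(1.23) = -15.69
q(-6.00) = 1035.00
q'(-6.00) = -533.00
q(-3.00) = 111.00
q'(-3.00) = -128.00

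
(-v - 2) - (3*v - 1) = -4*v - 1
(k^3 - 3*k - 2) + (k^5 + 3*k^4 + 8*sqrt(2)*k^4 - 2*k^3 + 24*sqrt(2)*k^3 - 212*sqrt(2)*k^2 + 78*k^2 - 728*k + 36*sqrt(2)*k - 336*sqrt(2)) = k^5 + 3*k^4 + 8*sqrt(2)*k^4 - k^3 + 24*sqrt(2)*k^3 - 212*sqrt(2)*k^2 + 78*k^2 - 731*k + 36*sqrt(2)*k - 336*sqrt(2) - 2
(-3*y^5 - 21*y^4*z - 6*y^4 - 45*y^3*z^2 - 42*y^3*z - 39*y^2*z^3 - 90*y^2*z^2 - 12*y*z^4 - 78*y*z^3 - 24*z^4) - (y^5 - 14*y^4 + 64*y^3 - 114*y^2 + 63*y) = -4*y^5 - 21*y^4*z + 8*y^4 - 45*y^3*z^2 - 42*y^3*z - 64*y^3 - 39*y^2*z^3 - 90*y^2*z^2 + 114*y^2 - 12*y*z^4 - 78*y*z^3 - 63*y - 24*z^4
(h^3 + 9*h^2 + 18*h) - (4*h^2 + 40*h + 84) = h^3 + 5*h^2 - 22*h - 84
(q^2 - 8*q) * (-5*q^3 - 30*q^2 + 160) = -5*q^5 + 10*q^4 + 240*q^3 + 160*q^2 - 1280*q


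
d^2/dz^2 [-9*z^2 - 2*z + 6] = -18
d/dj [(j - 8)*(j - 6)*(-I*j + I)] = I*(-3*j^2 + 30*j - 62)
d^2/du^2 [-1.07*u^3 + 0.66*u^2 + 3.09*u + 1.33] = 1.32 - 6.42*u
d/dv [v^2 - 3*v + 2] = 2*v - 3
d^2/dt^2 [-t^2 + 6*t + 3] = -2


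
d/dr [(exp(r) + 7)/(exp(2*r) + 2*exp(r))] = (-exp(2*r) - 14*exp(r) - 14)*exp(-r)/(exp(2*r) + 4*exp(r) + 4)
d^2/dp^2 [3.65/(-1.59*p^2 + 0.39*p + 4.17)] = (-18.45513*p^2 + 4.52673*p + 3.65*(3.18*p - 0.39)*(6.36*p - 0.78) + 48.40119)/(-1.59*p^2 + 0.39*p + 4.17)^3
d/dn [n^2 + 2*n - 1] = 2*n + 2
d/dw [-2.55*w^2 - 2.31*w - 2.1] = -5.1*w - 2.31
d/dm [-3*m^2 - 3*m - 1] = -6*m - 3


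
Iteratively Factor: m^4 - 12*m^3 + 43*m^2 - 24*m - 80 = (m + 1)*(m^3 - 13*m^2 + 56*m - 80) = (m - 4)*(m + 1)*(m^2 - 9*m + 20) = (m - 4)^2*(m + 1)*(m - 5)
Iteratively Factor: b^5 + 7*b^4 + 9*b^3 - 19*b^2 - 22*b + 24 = (b - 1)*(b^4 + 8*b^3 + 17*b^2 - 2*b - 24) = (b - 1)*(b + 4)*(b^3 + 4*b^2 + b - 6) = (b - 1)*(b + 2)*(b + 4)*(b^2 + 2*b - 3) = (b - 1)*(b + 2)*(b + 3)*(b + 4)*(b - 1)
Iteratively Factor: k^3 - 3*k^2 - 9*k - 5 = (k + 1)*(k^2 - 4*k - 5) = (k - 5)*(k + 1)*(k + 1)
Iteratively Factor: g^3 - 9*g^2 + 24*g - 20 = (g - 5)*(g^2 - 4*g + 4) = (g - 5)*(g - 2)*(g - 2)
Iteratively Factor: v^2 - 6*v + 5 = (v - 1)*(v - 5)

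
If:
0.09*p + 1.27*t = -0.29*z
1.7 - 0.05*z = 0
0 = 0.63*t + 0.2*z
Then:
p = 42.75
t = -10.79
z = 34.00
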